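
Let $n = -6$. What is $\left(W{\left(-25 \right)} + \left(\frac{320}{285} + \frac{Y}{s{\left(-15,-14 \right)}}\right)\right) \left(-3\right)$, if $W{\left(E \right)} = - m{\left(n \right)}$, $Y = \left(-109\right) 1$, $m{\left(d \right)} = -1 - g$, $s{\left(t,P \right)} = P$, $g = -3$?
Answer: $- \frac{5513}{266} \approx -20.726$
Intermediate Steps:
$m{\left(d \right)} = 2$ ($m{\left(d \right)} = -1 - -3 = -1 + 3 = 2$)
$Y = -109$
$W{\left(E \right)} = -2$ ($W{\left(E \right)} = \left(-1\right) 2 = -2$)
$\left(W{\left(-25 \right)} + \left(\frac{320}{285} + \frac{Y}{s{\left(-15,-14 \right)}}\right)\right) \left(-3\right) = \left(-2 + \left(\frac{320}{285} - \frac{109}{-14}\right)\right) \left(-3\right) = \left(-2 + \left(320 \cdot \frac{1}{285} - - \frac{109}{14}\right)\right) \left(-3\right) = \left(-2 + \left(\frac{64}{57} + \frac{109}{14}\right)\right) \left(-3\right) = \left(-2 + \frac{7109}{798}\right) \left(-3\right) = \frac{5513}{798} \left(-3\right) = - \frac{5513}{266}$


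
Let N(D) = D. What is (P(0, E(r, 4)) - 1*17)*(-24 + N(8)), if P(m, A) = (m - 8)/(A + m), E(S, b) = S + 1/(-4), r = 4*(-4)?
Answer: 17168/65 ≈ 264.12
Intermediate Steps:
r = -16
E(S, b) = -¼ + S (E(S, b) = S - ¼ = -¼ + S)
P(m, A) = (-8 + m)/(A + m)
(P(0, E(r, 4)) - 1*17)*(-24 + N(8)) = ((-8 + 0)/((-¼ - 16) + 0) - 1*17)*(-24 + 8) = (-8/(-65/4 + 0) - 17)*(-16) = (-8/(-65/4) - 17)*(-16) = (-4/65*(-8) - 17)*(-16) = (32/65 - 17)*(-16) = -1073/65*(-16) = 17168/65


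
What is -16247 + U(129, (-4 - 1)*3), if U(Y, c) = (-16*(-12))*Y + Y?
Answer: 8650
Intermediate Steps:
U(Y, c) = 193*Y (U(Y, c) = 192*Y + Y = 193*Y)
-16247 + U(129, (-4 - 1)*3) = -16247 + 193*129 = -16247 + 24897 = 8650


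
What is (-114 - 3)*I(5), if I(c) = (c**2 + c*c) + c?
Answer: -6435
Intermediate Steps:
I(c) = c + 2*c**2 (I(c) = (c**2 + c**2) + c = 2*c**2 + c = c + 2*c**2)
(-114 - 3)*I(5) = (-114 - 3)*(5*(1 + 2*5)) = -585*(1 + 10) = -585*11 = -117*55 = -6435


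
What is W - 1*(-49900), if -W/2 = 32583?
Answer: -15266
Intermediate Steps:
W = -65166 (W = -2*32583 = -65166)
W - 1*(-49900) = -65166 - 1*(-49900) = -65166 + 49900 = -15266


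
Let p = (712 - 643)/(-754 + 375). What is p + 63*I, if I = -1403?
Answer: -33499500/379 ≈ -88389.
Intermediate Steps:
p = -69/379 (p = 69/(-379) = 69*(-1/379) = -69/379 ≈ -0.18206)
p + 63*I = -69/379 + 63*(-1403) = -69/379 - 88389 = -33499500/379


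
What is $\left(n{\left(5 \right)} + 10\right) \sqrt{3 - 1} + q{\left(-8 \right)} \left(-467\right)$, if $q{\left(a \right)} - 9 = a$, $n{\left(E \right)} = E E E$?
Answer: $-467 + 135 \sqrt{2} \approx -276.08$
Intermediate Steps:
$n{\left(E \right)} = E^{3}$ ($n{\left(E \right)} = E^{2} E = E^{3}$)
$q{\left(a \right)} = 9 + a$
$\left(n{\left(5 \right)} + 10\right) \sqrt{3 - 1} + q{\left(-8 \right)} \left(-467\right) = \left(5^{3} + 10\right) \sqrt{3 - 1} + \left(9 - 8\right) \left(-467\right) = \left(125 + 10\right) \sqrt{2} + 1 \left(-467\right) = 135 \sqrt{2} - 467 = -467 + 135 \sqrt{2}$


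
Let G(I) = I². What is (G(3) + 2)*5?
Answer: 55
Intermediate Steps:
(G(3) + 2)*5 = (3² + 2)*5 = (9 + 2)*5 = 11*5 = 55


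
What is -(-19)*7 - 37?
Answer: 96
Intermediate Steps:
-(-19)*7 - 37 = -19*(-7) - 37 = 133 - 37 = 96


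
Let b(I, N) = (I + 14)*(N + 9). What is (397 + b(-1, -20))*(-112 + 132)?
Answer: 5080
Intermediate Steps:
b(I, N) = (9 + N)*(14 + I) (b(I, N) = (14 + I)*(9 + N) = (9 + N)*(14 + I))
(397 + b(-1, -20))*(-112 + 132) = (397 + (126 + 9*(-1) + 14*(-20) - 1*(-20)))*(-112 + 132) = (397 + (126 - 9 - 280 + 20))*20 = (397 - 143)*20 = 254*20 = 5080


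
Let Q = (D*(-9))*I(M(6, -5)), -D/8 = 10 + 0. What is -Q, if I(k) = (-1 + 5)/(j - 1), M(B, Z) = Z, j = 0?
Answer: 2880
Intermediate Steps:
D = -80 (D = -8*(10 + 0) = -8*10 = -80)
I(k) = -4 (I(k) = (-1 + 5)/(0 - 1) = 4/(-1) = 4*(-1) = -4)
Q = -2880 (Q = -80*(-9)*(-4) = 720*(-4) = -2880)
-Q = -1*(-2880) = 2880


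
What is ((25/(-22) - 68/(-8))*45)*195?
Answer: 710775/11 ≈ 64616.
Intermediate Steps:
((25/(-22) - 68/(-8))*45)*195 = ((25*(-1/22) - 68*(-⅛))*45)*195 = ((-25/22 + 17/2)*45)*195 = ((81/11)*45)*195 = (3645/11)*195 = 710775/11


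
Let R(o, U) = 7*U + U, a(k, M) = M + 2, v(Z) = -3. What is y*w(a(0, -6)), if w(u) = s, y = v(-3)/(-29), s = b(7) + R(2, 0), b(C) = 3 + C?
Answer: 30/29 ≈ 1.0345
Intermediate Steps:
a(k, M) = 2 + M
R(o, U) = 8*U
s = 10 (s = (3 + 7) + 8*0 = 10 + 0 = 10)
y = 3/29 (y = -3/(-29) = -3*(-1/29) = 3/29 ≈ 0.10345)
w(u) = 10
y*w(a(0, -6)) = (3/29)*10 = 30/29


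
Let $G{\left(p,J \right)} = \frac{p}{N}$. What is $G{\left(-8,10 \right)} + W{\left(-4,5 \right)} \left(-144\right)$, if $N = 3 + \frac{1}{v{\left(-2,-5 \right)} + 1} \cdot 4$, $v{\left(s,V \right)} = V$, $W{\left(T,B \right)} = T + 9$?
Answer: $-724$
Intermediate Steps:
$W{\left(T,B \right)} = 9 + T$
$N = 2$ ($N = 3 + \frac{1}{-5 + 1} \cdot 4 = 3 + \frac{1}{-4} \cdot 4 = 3 - 1 = 2$)
$G{\left(p,J \right)} = \frac{p}{2}$
$G{\left(-8,10 \right)} + W{\left(-4,5 \right)} \left(-144\right) = \frac{1}{2} \left(-8\right) + \left(9 - 4\right) \left(-144\right) = -4 + 5 \left(-144\right) = -4 - 720 = -724$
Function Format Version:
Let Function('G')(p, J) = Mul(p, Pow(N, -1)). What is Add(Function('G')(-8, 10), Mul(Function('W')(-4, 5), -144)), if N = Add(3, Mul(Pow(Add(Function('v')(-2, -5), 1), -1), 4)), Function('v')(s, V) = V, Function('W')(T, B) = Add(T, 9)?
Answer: -724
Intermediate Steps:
Function('W')(T, B) = Add(9, T)
N = 2 (N = Add(3, Mul(Pow(Add(-5, 1), -1), 4)) = Add(3, Mul(Pow(-4, -1), 4)) = Add(3, Mul(Rational(-1, 4), 4)) = Add(3, -1) = 2)
Function('G')(p, J) = Mul(Rational(1, 2), p) (Function('G')(p, J) = Mul(p, Pow(2, -1)) = Mul(p, Rational(1, 2)) = Mul(Rational(1, 2), p))
Add(Function('G')(-8, 10), Mul(Function('W')(-4, 5), -144)) = Add(Mul(Rational(1, 2), -8), Mul(Add(9, -4), -144)) = Add(-4, Mul(5, -144)) = Add(-4, -720) = -724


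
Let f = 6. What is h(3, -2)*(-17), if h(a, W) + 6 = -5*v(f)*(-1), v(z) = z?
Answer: -408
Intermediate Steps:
h(a, W) = 24 (h(a, W) = -6 - 5*6*(-1) = -6 - 30*(-1) = -6 + 30 = 24)
h(3, -2)*(-17) = 24*(-17) = -408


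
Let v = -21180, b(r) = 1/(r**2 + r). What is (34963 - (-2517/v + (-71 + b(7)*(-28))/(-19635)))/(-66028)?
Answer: -88121135759/166418291760 ≈ -0.52952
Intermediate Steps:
b(r) = 1/(r + r**2)
(34963 - (-2517/v + (-71 + b(7)*(-28))/(-19635)))/(-66028) = (34963 - (-2517/(-21180) + (-71 + (1/(7*(1 + 7)))*(-28))/(-19635)))/(-66028) = (34963 - (-2517*(-1/21180) + (-71 + ((1/7)/8)*(-28))*(-1/19635)))*(-1/66028) = (34963 - (839/7060 + (-71 + ((1/7)*(1/8))*(-28))*(-1/19635)))*(-1/66028) = (34963 - (839/7060 + (-71 + (1/56)*(-28))*(-1/19635)))*(-1/66028) = (34963 - (839/7060 + (-71 - 1/2)*(-1/19635)))*(-1/66028) = (34963 - (839/7060 - 143/2*(-1/19635)))*(-1/66028) = (34963 - (839/7060 + 13/3570))*(-1/66028) = (34963 - 1*308701/2520420)*(-1/66028) = (34963 - 308701/2520420)*(-1/66028) = (88121135759/2520420)*(-1/66028) = -88121135759/166418291760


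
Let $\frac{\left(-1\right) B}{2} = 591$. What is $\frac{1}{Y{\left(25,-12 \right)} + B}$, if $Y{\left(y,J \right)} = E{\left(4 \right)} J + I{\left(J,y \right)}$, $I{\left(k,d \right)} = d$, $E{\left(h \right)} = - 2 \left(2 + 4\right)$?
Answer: $- \frac{1}{1013} \approx -0.00098717$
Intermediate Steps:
$B = -1182$ ($B = \left(-2\right) 591 = -1182$)
$E{\left(h \right)} = -12$ ($E{\left(h \right)} = \left(-2\right) 6 = -12$)
$Y{\left(y,J \right)} = y - 12 J$ ($Y{\left(y,J \right)} = - 12 J + y = y - 12 J$)
$\frac{1}{Y{\left(25,-12 \right)} + B} = \frac{1}{\left(25 - -144\right) - 1182} = \frac{1}{\left(25 + 144\right) - 1182} = \frac{1}{169 - 1182} = \frac{1}{-1013} = - \frac{1}{1013}$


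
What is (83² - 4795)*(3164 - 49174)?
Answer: -96344940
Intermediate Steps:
(83² - 4795)*(3164 - 49174) = (6889 - 4795)*(-46010) = 2094*(-46010) = -96344940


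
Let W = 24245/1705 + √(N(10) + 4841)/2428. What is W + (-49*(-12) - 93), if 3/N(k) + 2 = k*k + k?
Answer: 173644/341 + √174277/14568 ≈ 509.25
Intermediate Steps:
N(k) = 3/(-2 + k + k²) (N(k) = 3/(-2 + (k*k + k)) = 3/(-2 + (k² + k)) = 3/(-2 + (k + k²)) = 3/(-2 + k + k²))
W = 4849/341 + √174277/14568 (W = 24245/1705 + √(3/(-2 + 10 + 10²) + 4841)/2428 = 24245*(1/1705) + √(3/(-2 + 10 + 100) + 4841)*(1/2428) = 4849/341 + √(3/108 + 4841)*(1/2428) = 4849/341 + √(3*(1/108) + 4841)*(1/2428) = 4849/341 + √(1/36 + 4841)*(1/2428) = 4849/341 + √(174277/36)*(1/2428) = 4849/341 + (√174277/6)*(1/2428) = 4849/341 + √174277/14568 ≈ 14.249)
W + (-49*(-12) - 93) = (4849/341 + √174277/14568) + (-49*(-12) - 93) = (4849/341 + √174277/14568) + (588 - 93) = (4849/341 + √174277/14568) + 495 = 173644/341 + √174277/14568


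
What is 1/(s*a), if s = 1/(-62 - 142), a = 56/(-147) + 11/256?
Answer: 1096704/1817 ≈ 603.58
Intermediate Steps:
a = -1817/5376 (a = 56*(-1/147) + 11*(1/256) = -8/21 + 11/256 = -1817/5376 ≈ -0.33798)
s = -1/204 (s = 1/(-204) = -1/204 ≈ -0.0049020)
1/(s*a) = 1/(-1/204*(-1817/5376)) = 1/(1817/1096704) = 1096704/1817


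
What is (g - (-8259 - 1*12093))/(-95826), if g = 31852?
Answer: -26102/47913 ≈ -0.54478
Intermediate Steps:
(g - (-8259 - 1*12093))/(-95826) = (31852 - (-8259 - 1*12093))/(-95826) = (31852 - (-8259 - 12093))*(-1/95826) = (31852 - 1*(-20352))*(-1/95826) = (31852 + 20352)*(-1/95826) = 52204*(-1/95826) = -26102/47913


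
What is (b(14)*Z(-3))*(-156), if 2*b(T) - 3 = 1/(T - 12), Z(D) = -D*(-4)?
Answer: 3276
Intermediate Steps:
Z(D) = 4*D
b(T) = 3/2 + 1/(2*(-12 + T)) (b(T) = 3/2 + 1/(2*(T - 12)) = 3/2 + 1/(2*(-12 + T)))
(b(14)*Z(-3))*(-156) = (((-35 + 3*14)/(2*(-12 + 14)))*(4*(-3)))*(-156) = (((½)*(-35 + 42)/2)*(-12))*(-156) = (((½)*(½)*7)*(-12))*(-156) = ((7/4)*(-12))*(-156) = -21*(-156) = 3276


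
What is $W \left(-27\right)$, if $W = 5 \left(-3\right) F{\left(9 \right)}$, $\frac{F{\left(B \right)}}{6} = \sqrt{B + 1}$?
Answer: $2430 \sqrt{10} \approx 7684.3$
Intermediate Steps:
$F{\left(B \right)} = 6 \sqrt{1 + B}$ ($F{\left(B \right)} = 6 \sqrt{B + 1} = 6 \sqrt{1 + B}$)
$W = - 90 \sqrt{10}$ ($W = 5 \left(-3\right) 6 \sqrt{1 + 9} = - 15 \cdot 6 \sqrt{10} = - 90 \sqrt{10} \approx -284.6$)
$W \left(-27\right) = - 90 \sqrt{10} \left(-27\right) = 2430 \sqrt{10}$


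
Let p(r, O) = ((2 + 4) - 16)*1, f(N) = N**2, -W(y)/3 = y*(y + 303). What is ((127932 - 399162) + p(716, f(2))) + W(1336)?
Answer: -6840352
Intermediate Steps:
W(y) = -3*y*(303 + y) (W(y) = -3*y*(y + 303) = -3*y*(303 + y))
p(r, O) = -10 (p(r, O) = (6 - 16)*1 = -10*1 = -10)
((127932 - 399162) + p(716, f(2))) + W(1336) = ((127932 - 399162) - 10) - 3*1336*(303 + 1336) = (-271230 - 10) - 3*1336*1639 = -271240 - 6569112 = -6840352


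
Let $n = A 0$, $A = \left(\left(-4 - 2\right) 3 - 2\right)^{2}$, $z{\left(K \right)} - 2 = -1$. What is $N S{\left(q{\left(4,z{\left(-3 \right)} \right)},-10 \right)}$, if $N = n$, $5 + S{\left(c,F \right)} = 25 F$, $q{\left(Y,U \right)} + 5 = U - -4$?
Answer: $0$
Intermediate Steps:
$z{\left(K \right)} = 1$ ($z{\left(K \right)} = 2 - 1 = 1$)
$q{\left(Y,U \right)} = -1 + U$ ($q{\left(Y,U \right)} = -5 + \left(U - -4\right) = -5 + \left(U + 4\right) = -5 + \left(4 + U\right) = -1 + U$)
$S{\left(c,F \right)} = -5 + 25 F$
$A = 400$ ($A = \left(\left(-6\right) 3 - 2\right)^{2} = \left(-18 - 2\right)^{2} = \left(-20\right)^{2} = 400$)
$n = 0$ ($n = 400 \cdot 0 = 0$)
$N = 0$
$N S{\left(q{\left(4,z{\left(-3 \right)} \right)},-10 \right)} = 0 \left(-5 + 25 \left(-10\right)\right) = 0 \left(-5 - 250\right) = 0 \left(-255\right) = 0$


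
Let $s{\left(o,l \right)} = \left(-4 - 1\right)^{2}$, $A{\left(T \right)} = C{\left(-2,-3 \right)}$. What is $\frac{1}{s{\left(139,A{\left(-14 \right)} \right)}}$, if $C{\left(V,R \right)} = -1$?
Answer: $\frac{1}{25} \approx 0.04$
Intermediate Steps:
$A{\left(T \right)} = -1$
$s{\left(o,l \right)} = 25$ ($s{\left(o,l \right)} = \left(-5\right)^{2} = 25$)
$\frac{1}{s{\left(139,A{\left(-14 \right)} \right)}} = \frac{1}{25}$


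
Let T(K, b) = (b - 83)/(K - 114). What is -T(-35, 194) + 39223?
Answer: 5844338/149 ≈ 39224.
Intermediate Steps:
T(K, b) = (-83 + b)/(-114 + K)
-T(-35, 194) + 39223 = -(-83 + 194)/(-114 - 35) + 39223 = -111/(-149) + 39223 = -(-1)*111/149 + 39223 = -1*(-111/149) + 39223 = 111/149 + 39223 = 5844338/149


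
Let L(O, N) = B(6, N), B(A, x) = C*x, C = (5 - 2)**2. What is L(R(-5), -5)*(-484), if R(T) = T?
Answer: 21780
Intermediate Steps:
C = 9 (C = 3**2 = 9)
B(A, x) = 9*x
L(O, N) = 9*N
L(R(-5), -5)*(-484) = (9*(-5))*(-484) = -45*(-484) = 21780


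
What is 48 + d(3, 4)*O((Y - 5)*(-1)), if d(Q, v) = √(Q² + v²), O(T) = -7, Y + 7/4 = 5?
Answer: 13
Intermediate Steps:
Y = 13/4 (Y = -7/4 + 5 = 13/4 ≈ 3.2500)
48 + d(3, 4)*O((Y - 5)*(-1)) = 48 + √(3² + 4²)*(-7) = 48 + √(9 + 16)*(-7) = 48 + √25*(-7) = 48 + 5*(-7) = 48 - 35 = 13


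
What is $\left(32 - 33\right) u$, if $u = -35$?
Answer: $35$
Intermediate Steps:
$\left(32 - 33\right) u = \left(32 - 33\right) \left(-35\right) = \left(-1\right) \left(-35\right) = 35$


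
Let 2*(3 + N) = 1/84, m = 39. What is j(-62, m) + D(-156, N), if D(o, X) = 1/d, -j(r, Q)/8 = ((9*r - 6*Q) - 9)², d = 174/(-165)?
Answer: -297702919/58 ≈ -5.1328e+6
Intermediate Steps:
N = -503/168 (N = -3 + (½)/84 = -3 + (½)*(1/84) = -3 + 1/168 = -503/168 ≈ -2.9940)
d = -58/55 (d = 174*(-1/165) = -58/55 ≈ -1.0545)
j(r, Q) = -8*(-9 - 6*Q + 9*r)² (j(r, Q) = -8*((9*r - 6*Q) - 9)² = -8*((-6*Q + 9*r) - 9)² = -8*(-9 - 6*Q + 9*r)²)
D(o, X) = -55/58 (D(o, X) = 1/(-58/55) = -55/58)
j(-62, m) + D(-156, N) = -72*(3 - 3*(-62) + 2*39)² - 55/58 = -72*(3 + 186 + 78)² - 55/58 = -72*267² - 55/58 = -72*71289 - 55/58 = -5132808 - 55/58 = -297702919/58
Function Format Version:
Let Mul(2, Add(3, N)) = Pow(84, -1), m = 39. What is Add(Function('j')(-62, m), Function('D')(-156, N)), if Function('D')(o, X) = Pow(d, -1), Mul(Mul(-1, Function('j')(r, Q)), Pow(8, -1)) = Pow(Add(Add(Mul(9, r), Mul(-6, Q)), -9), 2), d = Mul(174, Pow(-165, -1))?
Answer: Rational(-297702919, 58) ≈ -5.1328e+6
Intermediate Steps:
N = Rational(-503, 168) (N = Add(-3, Mul(Rational(1, 2), Pow(84, -1))) = Add(-3, Mul(Rational(1, 2), Rational(1, 84))) = Add(-3, Rational(1, 168)) = Rational(-503, 168) ≈ -2.9940)
d = Rational(-58, 55) (d = Mul(174, Rational(-1, 165)) = Rational(-58, 55) ≈ -1.0545)
Function('j')(r, Q) = Mul(-8, Pow(Add(-9, Mul(-6, Q), Mul(9, r)), 2)) (Function('j')(r, Q) = Mul(-8, Pow(Add(Add(Mul(9, r), Mul(-6, Q)), -9), 2)) = Mul(-8, Pow(Add(Add(Mul(-6, Q), Mul(9, r)), -9), 2)) = Mul(-8, Pow(Add(-9, Mul(-6, Q), Mul(9, r)), 2)))
Function('D')(o, X) = Rational(-55, 58) (Function('D')(o, X) = Pow(Rational(-58, 55), -1) = Rational(-55, 58))
Add(Function('j')(-62, m), Function('D')(-156, N)) = Add(Mul(-72, Pow(Add(3, Mul(-3, -62), Mul(2, 39)), 2)), Rational(-55, 58)) = Add(Mul(-72, Pow(Add(3, 186, 78), 2)), Rational(-55, 58)) = Add(Mul(-72, Pow(267, 2)), Rational(-55, 58)) = Add(Mul(-72, 71289), Rational(-55, 58)) = Add(-5132808, Rational(-55, 58)) = Rational(-297702919, 58)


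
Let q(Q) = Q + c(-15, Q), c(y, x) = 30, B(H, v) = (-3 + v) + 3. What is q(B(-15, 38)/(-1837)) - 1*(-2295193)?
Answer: 4216324613/1837 ≈ 2.2952e+6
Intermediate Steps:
B(H, v) = v
q(Q) = 30 + Q (q(Q) = Q + 30 = 30 + Q)
q(B(-15, 38)/(-1837)) - 1*(-2295193) = (30 + 38/(-1837)) - 1*(-2295193) = (30 + 38*(-1/1837)) + 2295193 = (30 - 38/1837) + 2295193 = 55072/1837 + 2295193 = 4216324613/1837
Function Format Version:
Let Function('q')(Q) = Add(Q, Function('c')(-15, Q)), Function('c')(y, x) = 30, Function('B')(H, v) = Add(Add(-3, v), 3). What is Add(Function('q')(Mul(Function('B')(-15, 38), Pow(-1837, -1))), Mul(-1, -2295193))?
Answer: Rational(4216324613, 1837) ≈ 2.2952e+6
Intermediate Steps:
Function('B')(H, v) = v
Function('q')(Q) = Add(30, Q) (Function('q')(Q) = Add(Q, 30) = Add(30, Q))
Add(Function('q')(Mul(Function('B')(-15, 38), Pow(-1837, -1))), Mul(-1, -2295193)) = Add(Add(30, Mul(38, Pow(-1837, -1))), Mul(-1, -2295193)) = Add(Add(30, Mul(38, Rational(-1, 1837))), 2295193) = Add(Add(30, Rational(-38, 1837)), 2295193) = Add(Rational(55072, 1837), 2295193) = Rational(4216324613, 1837)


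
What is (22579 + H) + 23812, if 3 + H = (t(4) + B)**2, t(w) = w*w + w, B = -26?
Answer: 46424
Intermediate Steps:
t(w) = w + w**2 (t(w) = w**2 + w = w + w**2)
H = 33 (H = -3 + (4*(1 + 4) - 26)**2 = -3 + (4*5 - 26)**2 = -3 + (20 - 26)**2 = -3 + (-6)**2 = -3 + 36 = 33)
(22579 + H) + 23812 = (22579 + 33) + 23812 = 22612 + 23812 = 46424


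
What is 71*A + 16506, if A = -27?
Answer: 14589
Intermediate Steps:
71*A + 16506 = 71*(-27) + 16506 = -1917 + 16506 = 14589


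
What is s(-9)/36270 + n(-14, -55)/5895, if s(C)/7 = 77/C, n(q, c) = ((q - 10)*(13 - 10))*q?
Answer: 7241423/42762330 ≈ 0.16934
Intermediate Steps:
n(q, c) = q*(-30 + 3*q) (n(q, c) = ((-10 + q)*3)*q = (-30 + 3*q)*q = q*(-30 + 3*q))
s(C) = 539/C (s(C) = 7*(77/C) = 539/C)
s(-9)/36270 + n(-14, -55)/5895 = (539/(-9))/36270 + (3*(-14)*(-10 - 14))/5895 = (539*(-⅑))*(1/36270) + (3*(-14)*(-24))*(1/5895) = -539/9*1/36270 + 1008*(1/5895) = -539/326430 + 112/655 = 7241423/42762330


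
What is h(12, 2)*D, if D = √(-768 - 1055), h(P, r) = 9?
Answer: 9*I*√1823 ≈ 384.27*I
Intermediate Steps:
D = I*√1823 (D = √(-1823) = I*√1823 ≈ 42.697*I)
h(12, 2)*D = 9*(I*√1823) = 9*I*√1823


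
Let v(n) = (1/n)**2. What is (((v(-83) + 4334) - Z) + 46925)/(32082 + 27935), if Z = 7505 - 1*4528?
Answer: 332614699/413457113 ≈ 0.80447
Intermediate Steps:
Z = 2977 (Z = 7505 - 4528 = 2977)
v(n) = n**(-2)
(((v(-83) + 4334) - Z) + 46925)/(32082 + 27935) = ((((-83)**(-2) + 4334) - 1*2977) + 46925)/(32082 + 27935) = (((1/6889 + 4334) - 2977) + 46925)/60017 = ((29856927/6889 - 2977) + 46925)*(1/60017) = (9348374/6889 + 46925)*(1/60017) = (332614699/6889)*(1/60017) = 332614699/413457113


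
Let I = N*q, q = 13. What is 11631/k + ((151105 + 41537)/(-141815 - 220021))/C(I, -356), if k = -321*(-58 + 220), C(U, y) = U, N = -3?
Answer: -237830705/1132456221 ≈ -0.21001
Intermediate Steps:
I = -39 (I = -3*13 = -39)
k = -52002 (k = -321*162 = -52002)
11631/k + ((151105 + 41537)/(-141815 - 220021))/C(I, -356) = 11631/(-52002) + ((151105 + 41537)/(-141815 - 220021))/(-39) = 11631*(-1/52002) + (192642/(-361836))*(-1/39) = -3877/17334 + (192642*(-1/361836))*(-1/39) = -3877/17334 - 32107/60306*(-1/39) = -3877/17334 + 32107/2351934 = -237830705/1132456221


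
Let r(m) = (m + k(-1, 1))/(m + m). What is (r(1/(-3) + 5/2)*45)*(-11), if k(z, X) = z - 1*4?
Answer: 8415/26 ≈ 323.65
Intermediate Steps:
k(z, X) = -4 + z (k(z, X) = z - 4 = -4 + z)
r(m) = (-5 + m)/(2*m) (r(m) = (m + (-4 - 1))/(m + m) = (m - 5)/((2*m)) = (-5 + m)*(1/(2*m)) = (-5 + m)/(2*m))
(r(1/(-3) + 5/2)*45)*(-11) = (((-5 + (1/(-3) + 5/2))/(2*(1/(-3) + 5/2)))*45)*(-11) = (((-5 + (1*(-⅓) + 5*(½)))/(2*(1*(-⅓) + 5*(½))))*45)*(-11) = (((-5 + (-⅓ + 5/2))/(2*(-⅓ + 5/2)))*45)*(-11) = (((-5 + 13/6)/(2*(13/6)))*45)*(-11) = (((½)*(6/13)*(-17/6))*45)*(-11) = -17/26*45*(-11) = -765/26*(-11) = 8415/26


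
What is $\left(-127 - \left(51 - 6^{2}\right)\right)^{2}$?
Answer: $20164$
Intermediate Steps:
$\left(-127 - \left(51 - 6^{2}\right)\right)^{2} = \left(-127 + \left(-51 + 36\right)\right)^{2} = \left(-127 - 15\right)^{2} = \left(-142\right)^{2} = 20164$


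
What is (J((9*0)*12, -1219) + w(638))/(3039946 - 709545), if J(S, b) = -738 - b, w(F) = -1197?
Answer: -4/13019 ≈ -0.00030724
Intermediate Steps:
(J((9*0)*12, -1219) + w(638))/(3039946 - 709545) = ((-738 - 1*(-1219)) - 1197)/(3039946 - 709545) = ((-738 + 1219) - 1197)/2330401 = (481 - 1197)*(1/2330401) = -716*1/2330401 = -4/13019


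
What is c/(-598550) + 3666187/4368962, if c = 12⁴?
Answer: 1051900716409/1307521102550 ≈ 0.80450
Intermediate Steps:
c = 20736
c/(-598550) + 3666187/4368962 = 20736/(-598550) + 3666187/4368962 = 20736*(-1/598550) + 3666187*(1/4368962) = -10368/299275 + 3666187/4368962 = 1051900716409/1307521102550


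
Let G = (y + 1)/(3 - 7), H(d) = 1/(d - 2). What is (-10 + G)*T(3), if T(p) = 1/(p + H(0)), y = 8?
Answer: -49/10 ≈ -4.9000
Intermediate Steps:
H(d) = 1/(-2 + d)
T(p) = 1/(-½ + p) (T(p) = 1/(p + 1/(-2 + 0)) = 1/(p + 1/(-2)) = 1/(p - ½) = 1/(-½ + p))
G = -9/4 (G = (8 + 1)/(3 - 7) = 9/(-4) = 9*(-¼) = -9/4 ≈ -2.2500)
(-10 + G)*T(3) = (-10 - 9/4)*(2/(-1 + 2*3)) = -49/(2*(-1 + 6)) = -49/(2*5) = -49/4*⅖ = -49/10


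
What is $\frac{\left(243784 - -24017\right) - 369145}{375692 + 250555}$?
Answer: $- \frac{101344}{626247} \approx -0.16183$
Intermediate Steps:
$\frac{\left(243784 - -24017\right) - 369145}{375692 + 250555} = \frac{\left(243784 + 24017\right) - 369145}{626247} = \left(267801 - 369145\right) \frac{1}{626247} = \left(-101344\right) \frac{1}{626247} = - \frac{101344}{626247}$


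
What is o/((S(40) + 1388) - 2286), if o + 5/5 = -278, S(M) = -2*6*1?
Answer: 279/910 ≈ 0.30659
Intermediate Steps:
S(M) = -12 (S(M) = -12*1 = -12)
o = -279 (o = -1 - 278 = -279)
o/((S(40) + 1388) - 2286) = -279/((-12 + 1388) - 2286) = -279/(1376 - 2286) = -279/(-910) = -279*(-1/910) = 279/910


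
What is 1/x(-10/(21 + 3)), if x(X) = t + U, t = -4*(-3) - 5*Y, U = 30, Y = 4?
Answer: 1/22 ≈ 0.045455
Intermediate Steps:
t = -8 (t = -4*(-3) - 5*4 = 12 - 20 = -8)
x(X) = 22 (x(X) = -8 + 30 = 22)
1/x(-10/(21 + 3)) = 1/22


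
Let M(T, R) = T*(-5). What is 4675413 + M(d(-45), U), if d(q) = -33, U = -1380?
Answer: 4675578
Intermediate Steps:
M(T, R) = -5*T
4675413 + M(d(-45), U) = 4675413 - 5*(-33) = 4675413 + 165 = 4675578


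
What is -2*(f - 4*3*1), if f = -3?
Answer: 30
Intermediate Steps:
-2*(f - 4*3*1) = -2*(-3 - 4*3*1) = -2*(-3 - 12*1) = -2*(-3 - 12) = -2*(-15) = 30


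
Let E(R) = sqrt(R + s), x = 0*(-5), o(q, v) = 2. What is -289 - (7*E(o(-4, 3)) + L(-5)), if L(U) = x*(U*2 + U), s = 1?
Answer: -289 - 7*sqrt(3) ≈ -301.12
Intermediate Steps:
x = 0
L(U) = 0 (L(U) = 0*(U*2 + U) = 0*(2*U + U) = 0*(3*U) = 0)
E(R) = sqrt(1 + R) (E(R) = sqrt(R + 1) = sqrt(1 + R))
-289 - (7*E(o(-4, 3)) + L(-5)) = -289 - (7*sqrt(1 + 2) + 0) = -289 - (7*sqrt(3) + 0) = -289 - 7*sqrt(3)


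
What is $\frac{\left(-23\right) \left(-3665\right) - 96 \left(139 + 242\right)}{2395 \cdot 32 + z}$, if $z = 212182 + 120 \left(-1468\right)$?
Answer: $\frac{47719}{112662} \approx 0.42356$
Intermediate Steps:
$z = 36022$ ($z = 212182 - 176160 = 36022$)
$\frac{\left(-23\right) \left(-3665\right) - 96 \left(139 + 242\right)}{2395 \cdot 32 + z} = \frac{\left(-23\right) \left(-3665\right) - 96 \left(139 + 242\right)}{2395 \cdot 32 + 36022} = \frac{84295 - 36576}{76640 + 36022} = \frac{84295 - 36576}{112662} = 47719 \cdot \frac{1}{112662} = \frac{47719}{112662}$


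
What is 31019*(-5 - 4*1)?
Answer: -279171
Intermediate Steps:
31019*(-5 - 4*1) = 31019*(-5 - 4) = 31019*(-9) = -279171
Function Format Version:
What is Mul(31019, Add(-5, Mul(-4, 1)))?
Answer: -279171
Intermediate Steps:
Mul(31019, Add(-5, Mul(-4, 1))) = Mul(31019, Add(-5, -4)) = Mul(31019, -9) = -279171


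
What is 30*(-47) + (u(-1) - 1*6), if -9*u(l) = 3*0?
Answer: -1416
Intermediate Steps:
u(l) = 0 (u(l) = -0/3 = -⅑*0 = 0)
30*(-47) + (u(-1) - 1*6) = 30*(-47) + (0 - 1*6) = -1410 + (0 - 6) = -1410 - 6 = -1416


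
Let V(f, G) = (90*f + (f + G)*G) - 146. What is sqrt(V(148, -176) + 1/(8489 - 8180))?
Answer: sqrt(1728397371)/309 ≈ 134.54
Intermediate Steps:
V(f, G) = -146 + 90*f + G*(G + f) (V(f, G) = (90*f + (G + f)*G) - 146 = (90*f + G*(G + f)) - 146 = -146 + 90*f + G*(G + f))
sqrt(V(148, -176) + 1/(8489 - 8180)) = sqrt((-146 + (-176)**2 + 90*148 - 176*148) + 1/(8489 - 8180)) = sqrt((-146 + 30976 + 13320 - 26048) + 1/309) = sqrt(18102 + 1/309) = sqrt(5593519/309) = sqrt(1728397371)/309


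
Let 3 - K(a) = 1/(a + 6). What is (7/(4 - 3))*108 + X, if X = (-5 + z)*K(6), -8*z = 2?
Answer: 11851/16 ≈ 740.69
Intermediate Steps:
K(a) = 3 - 1/(6 + a) (K(a) = 3 - 1/(a + 6) = 3 - 1/(6 + a))
z = -¼ (z = -⅛*2 = -¼ ≈ -0.25000)
X = -245/16 (X = (-5 - ¼)*((17 + 3*6)/(6 + 6)) = -21*(17 + 18)/(4*12) = -7*35/16 = -21/4*35/12 = -245/16 ≈ -15.313)
(7/(4 - 3))*108 + X = (7/(4 - 3))*108 - 245/16 = (7/1)*108 - 245/16 = (7*1)*108 - 245/16 = 7*108 - 245/16 = 756 - 245/16 = 11851/16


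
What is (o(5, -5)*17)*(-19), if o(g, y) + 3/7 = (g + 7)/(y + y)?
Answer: 18411/35 ≈ 526.03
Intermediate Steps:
o(g, y) = -3/7 + (7 + g)/(2*y) (o(g, y) = -3/7 + (g + 7)/(y + y) = -3/7 + (7 + g)/((2*y)) = -3/7 + (7 + g)*(1/(2*y)) = -3/7 + (7 + g)/(2*y))
(o(5, -5)*17)*(-19) = (((1/14)*(49 - 6*(-5) + 7*5)/(-5))*17)*(-19) = (((1/14)*(-1/5)*(49 + 30 + 35))*17)*(-19) = (((1/14)*(-1/5)*114)*17)*(-19) = -57/35*17*(-19) = -969/35*(-19) = 18411/35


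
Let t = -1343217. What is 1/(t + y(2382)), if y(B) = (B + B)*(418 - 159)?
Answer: -1/109341 ≈ -9.1457e-6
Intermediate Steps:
y(B) = 518*B (y(B) = (2*B)*259 = 518*B)
1/(t + y(2382)) = 1/(-1343217 + 518*2382) = 1/(-1343217 + 1233876) = 1/(-109341) = -1/109341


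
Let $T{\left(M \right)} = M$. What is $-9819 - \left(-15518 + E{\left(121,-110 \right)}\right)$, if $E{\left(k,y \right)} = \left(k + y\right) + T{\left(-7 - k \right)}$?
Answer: $5816$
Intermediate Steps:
$E{\left(k,y \right)} = -7 + y$ ($E{\left(k,y \right)} = \left(k + y\right) - \left(7 + k\right) = -7 + y$)
$-9819 - \left(-15518 + E{\left(121,-110 \right)}\right) = -9819 - \left(-15518 - 117\right) = -9819 - -15635 = -9819 + 15635 = 5816$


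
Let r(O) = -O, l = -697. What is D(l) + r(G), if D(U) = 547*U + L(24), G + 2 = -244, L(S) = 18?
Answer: -380995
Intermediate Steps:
G = -246 (G = -2 - 244 = -246)
D(U) = 18 + 547*U (D(U) = 547*U + 18 = 18 + 547*U)
D(l) + r(G) = (18 + 547*(-697)) - 1*(-246) = (18 - 381259) + 246 = -381241 + 246 = -380995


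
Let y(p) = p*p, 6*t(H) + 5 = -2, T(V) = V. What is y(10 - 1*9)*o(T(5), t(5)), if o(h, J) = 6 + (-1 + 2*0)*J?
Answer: 43/6 ≈ 7.1667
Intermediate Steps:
t(H) = -7/6 (t(H) = -⅚ + (⅙)*(-2) = -⅚ - ⅓ = -7/6)
o(h, J) = 6 - J (o(h, J) = 6 + (-1 + 0)*J = 6 - J)
y(p) = p²
y(10 - 1*9)*o(T(5), t(5)) = (10 - 1*9)²*(6 - 1*(-7/6)) = (10 - 9)²*(6 + 7/6) = 1²*(43/6) = 1*(43/6) = 43/6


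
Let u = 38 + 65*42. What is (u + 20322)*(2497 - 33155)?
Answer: -707893220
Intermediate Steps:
u = 2768 (u = 38 + 2730 = 2768)
(u + 20322)*(2497 - 33155) = (2768 + 20322)*(2497 - 33155) = 23090*(-30658) = -707893220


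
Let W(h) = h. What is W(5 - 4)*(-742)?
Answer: -742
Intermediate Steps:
W(5 - 4)*(-742) = (5 - 4)*(-742) = 1*(-742) = -742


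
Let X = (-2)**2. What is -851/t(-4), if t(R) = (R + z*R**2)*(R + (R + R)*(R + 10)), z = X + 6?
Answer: 851/8112 ≈ 0.10491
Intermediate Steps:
X = 4
z = 10 (z = 4 + 6 = 10)
t(R) = (R + 10*R**2)*(R + 2*R*(10 + R)) (t(R) = (R + 10*R**2)*(R + (R + R)*(R + 10)) = (R + 10*R**2)*(R + (2*R)*(10 + R)) = (R + 10*R**2)*(R + 2*R*(10 + R)))
-851/t(-4) = -851*1/(16*(21 + 20*(-4)**2 + 212*(-4))) = -851*1/(16*(21 + 20*16 - 848)) = -851*1/(16*(21 + 320 - 848)) = -851/(16*(-507)) = -851/(-8112) = -851*(-1/8112) = 851/8112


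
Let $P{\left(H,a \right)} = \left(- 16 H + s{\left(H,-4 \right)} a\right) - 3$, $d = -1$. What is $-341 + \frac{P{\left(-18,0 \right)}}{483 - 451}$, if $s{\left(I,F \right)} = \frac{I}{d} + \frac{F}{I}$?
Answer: $- \frac{10627}{32} \approx -332.09$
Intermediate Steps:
$s{\left(I,F \right)} = - I + \frac{F}{I}$ ($s{\left(I,F \right)} = \frac{I}{-1} + \frac{F}{I} = I \left(-1\right) + \frac{F}{I} = - I + \frac{F}{I}$)
$P{\left(H,a \right)} = -3 - 16 H + a \left(- H - \frac{4}{H}\right)$ ($P{\left(H,a \right)} = \left(- 16 H + \left(- H - \frac{4}{H}\right) a\right) - 3 = \left(- 16 H + a \left(- H - \frac{4}{H}\right)\right) - 3 = -3 - 16 H + a \left(- H - \frac{4}{H}\right)$)
$-341 + \frac{P{\left(-18,0 \right)}}{483 - 451} = -341 + \frac{-3 - -288 - \left(-18\right) 0 - \frac{0}{-18}}{483 - 451} = -341 + \frac{-3 + 288 + 0 - 0 \left(- \frac{1}{18}\right)}{32} = -341 + \frac{-3 + 288 + 0 + 0}{32} = -341 + \frac{1}{32} \cdot 285 = -341 + \frac{285}{32} = - \frac{10627}{32}$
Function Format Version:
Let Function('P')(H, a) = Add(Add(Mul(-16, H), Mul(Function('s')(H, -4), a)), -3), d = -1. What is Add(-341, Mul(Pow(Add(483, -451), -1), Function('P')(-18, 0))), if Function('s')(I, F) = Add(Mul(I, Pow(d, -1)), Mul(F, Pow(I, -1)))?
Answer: Rational(-10627, 32) ≈ -332.09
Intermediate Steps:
Function('s')(I, F) = Add(Mul(-1, I), Mul(F, Pow(I, -1))) (Function('s')(I, F) = Add(Mul(I, Pow(-1, -1)), Mul(F, Pow(I, -1))) = Add(Mul(I, -1), Mul(F, Pow(I, -1))) = Add(Mul(-1, I), Mul(F, Pow(I, -1))))
Function('P')(H, a) = Add(-3, Mul(-16, H), Mul(a, Add(Mul(-1, H), Mul(-4, Pow(H, -1))))) (Function('P')(H, a) = Add(Add(Mul(-16, H), Mul(Add(Mul(-1, H), Mul(-4, Pow(H, -1))), a)), -3) = Add(Add(Mul(-16, H), Mul(a, Add(Mul(-1, H), Mul(-4, Pow(H, -1))))), -3) = Add(-3, Mul(-16, H), Mul(a, Add(Mul(-1, H), Mul(-4, Pow(H, -1))))))
Add(-341, Mul(Pow(Add(483, -451), -1), Function('P')(-18, 0))) = Add(-341, Mul(Pow(Add(483, -451), -1), Add(-3, Mul(-16, -18), Mul(-1, -18, 0), Mul(-4, 0, Pow(-18, -1))))) = Add(-341, Mul(Pow(32, -1), Add(-3, 288, 0, Mul(-4, 0, Rational(-1, 18))))) = Add(-341, Mul(Rational(1, 32), Add(-3, 288, 0, 0))) = Add(-341, Mul(Rational(1, 32), 285)) = Add(-341, Rational(285, 32)) = Rational(-10627, 32)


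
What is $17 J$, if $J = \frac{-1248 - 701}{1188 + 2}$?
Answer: $- \frac{1949}{70} \approx -27.843$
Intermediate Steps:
$J = - \frac{1949}{1190} \approx -1.6378$
$17 J = 17 \left(- \frac{1949}{1190}\right) = - \frac{1949}{70}$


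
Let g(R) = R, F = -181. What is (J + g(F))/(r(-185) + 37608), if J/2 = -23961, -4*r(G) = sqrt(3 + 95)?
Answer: -14472460992/11314893263 - 673442*sqrt(2)/11314893263 ≈ -1.2791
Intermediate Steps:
r(G) = -7*sqrt(2)/4 (r(G) = -sqrt(3 + 95)/4 = -7*sqrt(2)/4)
J = -47922 (J = 2*(-23961) = -47922)
(J + g(F))/(r(-185) + 37608) = (-47922 - 181)/(-7*sqrt(2)/4 + 37608) = -48103/(37608 - 7*sqrt(2)/4)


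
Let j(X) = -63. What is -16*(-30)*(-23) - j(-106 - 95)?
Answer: -10977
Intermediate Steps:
-16*(-30)*(-23) - j(-106 - 95) = -16*(-30)*(-23) - 1*(-63) = 480*(-23) + 63 = -11040 + 63 = -10977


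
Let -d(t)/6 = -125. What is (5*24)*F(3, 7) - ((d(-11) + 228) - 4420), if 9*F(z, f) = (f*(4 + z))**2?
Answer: 106366/3 ≈ 35455.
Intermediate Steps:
d(t) = 750 (d(t) = -6*(-125) = 750)
F(z, f) = f**2*(4 + z)**2/9 (F(z, f) = (f*(4 + z))**2/9 = (f**2*(4 + z)**2)/9 = f**2*(4 + z)**2/9)
(5*24)*F(3, 7) - ((d(-11) + 228) - 4420) = (5*24)*((1/9)*7**2*(4 + 3)**2) - ((750 + 228) - 4420) = 120*((1/9)*49*7**2) - (978 - 4420) = 120*((1/9)*49*49) - 1*(-3442) = 120*(2401/9) + 3442 = 96040/3 + 3442 = 106366/3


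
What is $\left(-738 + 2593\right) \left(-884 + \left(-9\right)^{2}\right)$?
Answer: $-1489565$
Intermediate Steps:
$\left(-738 + 2593\right) \left(-884 + \left(-9\right)^{2}\right) = 1855 \left(-884 + 81\right) = 1855 \left(-803\right) = -1489565$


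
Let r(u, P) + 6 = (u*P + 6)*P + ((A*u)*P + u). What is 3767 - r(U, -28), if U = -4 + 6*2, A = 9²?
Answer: 15805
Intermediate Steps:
A = 81
U = 8 (U = -4 + 12 = 8)
r(u, P) = -6 + u + P*(6 + P*u) + 81*P*u (r(u, P) = -6 + ((u*P + 6)*P + ((81*u)*P + u)) = -6 + ((P*u + 6)*P + (81*P*u + u)) = -6 + ((6 + P*u)*P + (u + 81*P*u)) = -6 + (P*(6 + P*u) + (u + 81*P*u)) = -6 + (u + P*(6 + P*u) + 81*P*u) = -6 + u + P*(6 + P*u) + 81*P*u)
3767 - r(U, -28) = 3767 - (-6 + 8 + 6*(-28) + 8*(-28)² + 81*(-28)*8) = 3767 - (-6 + 8 - 168 + 8*784 - 18144) = 3767 - (-6 + 8 - 168 + 6272 - 18144) = 3767 - 1*(-12038) = 3767 + 12038 = 15805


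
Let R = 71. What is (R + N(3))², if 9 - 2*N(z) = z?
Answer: 5476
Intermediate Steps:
N(z) = 9/2 - z/2
(R + N(3))² = (71 + (9/2 - ½*3))² = (71 + (9/2 - 3/2))² = (71 + 3)² = 74² = 5476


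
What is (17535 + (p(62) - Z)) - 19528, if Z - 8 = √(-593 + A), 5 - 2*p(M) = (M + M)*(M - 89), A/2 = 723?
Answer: -649/2 - √853 ≈ -353.71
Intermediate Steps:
A = 1446 (A = 2*723 = 1446)
p(M) = 5/2 - M*(-89 + M) (p(M) = 5/2 - (M + M)*(M - 89)/2 = 5/2 - 2*M*(-89 + M)/2 = 5/2 - M*(-89 + M))
Z = 8 + √853 (Z = 8 + √(-593 + 1446) = 8 + √853 ≈ 37.206)
(17535 + (p(62) - Z)) - 19528 = (17535 + ((5/2 - 1*62² + 89*62) - (8 + √853))) - 19528 = (17535 + ((5/2 - 1*3844 + 5518) + (-8 - √853))) - 19528 = (17535 + ((5/2 - 3844 + 5518) + (-8 - √853))) - 19528 = (17535 + (3353/2 + (-8 - √853))) - 19528 = (17535 + (3337/2 - √853)) - 19528 = (38407/2 - √853) - 19528 = -649/2 - √853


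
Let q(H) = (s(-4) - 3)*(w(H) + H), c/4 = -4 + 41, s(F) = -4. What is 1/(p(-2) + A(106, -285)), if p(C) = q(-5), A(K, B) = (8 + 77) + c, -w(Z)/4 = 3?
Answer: 1/352 ≈ 0.0028409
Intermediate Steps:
w(Z) = -12 (w(Z) = -4*3 = -12)
c = 148 (c = 4*(-4 + 41) = 4*37 = 148)
A(K, B) = 233 (A(K, B) = (8 + 77) + 148 = 85 + 148 = 233)
q(H) = 84 - 7*H (q(H) = (-4 - 3)*(-12 + H) = -7*(-12 + H) = 84 - 7*H)
p(C) = 119 (p(C) = 84 - 7*(-5) = 84 + 35 = 119)
1/(p(-2) + A(106, -285)) = 1/(119 + 233) = 1/352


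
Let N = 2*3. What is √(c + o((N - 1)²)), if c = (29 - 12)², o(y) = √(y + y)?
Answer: √(289 + 5*√2) ≈ 17.207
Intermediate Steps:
N = 6
o(y) = √2*√y (o(y) = √(2*y) = √2*√y)
c = 289 (c = 17² = 289)
√(c + o((N - 1)²)) = √(289 + √2*√((6 - 1)²)) = √(289 + √2*√(5²)) = √(289 + √2*√25) = √(289 + √2*5) = √(289 + 5*√2)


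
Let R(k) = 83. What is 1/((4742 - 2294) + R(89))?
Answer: 1/2531 ≈ 0.00039510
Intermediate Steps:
1/((4742 - 2294) + R(89)) = 1/((4742 - 2294) + 83) = 1/(2448 + 83) = 1/2531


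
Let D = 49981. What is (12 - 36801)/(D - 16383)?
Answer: -36789/33598 ≈ -1.0950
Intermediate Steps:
(12 - 36801)/(D - 16383) = (12 - 36801)/(49981 - 16383) = -36789/33598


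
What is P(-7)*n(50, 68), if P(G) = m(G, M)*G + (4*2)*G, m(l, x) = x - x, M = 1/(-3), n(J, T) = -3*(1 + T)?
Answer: 11592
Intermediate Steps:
n(J, T) = -3 - 3*T
M = -1/3 (M = 1*(-1/3) = -1/3 ≈ -0.33333)
m(l, x) = 0
P(G) = 8*G (P(G) = 0*G + (4*2)*G = 0 + 8*G = 8*G)
P(-7)*n(50, 68) = (8*(-7))*(-3 - 3*68) = -56*(-3 - 204) = -56*(-207) = 11592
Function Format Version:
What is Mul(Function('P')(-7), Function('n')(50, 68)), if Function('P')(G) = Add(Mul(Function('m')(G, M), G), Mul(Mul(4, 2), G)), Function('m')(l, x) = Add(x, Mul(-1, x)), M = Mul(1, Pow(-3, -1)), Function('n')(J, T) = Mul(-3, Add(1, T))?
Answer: 11592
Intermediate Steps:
Function('n')(J, T) = Add(-3, Mul(-3, T))
M = Rational(-1, 3) (M = Mul(1, Rational(-1, 3)) = Rational(-1, 3) ≈ -0.33333)
Function('m')(l, x) = 0
Function('P')(G) = Mul(8, G) (Function('P')(G) = Add(Mul(0, G), Mul(Mul(4, 2), G)) = Add(0, Mul(8, G)) = Mul(8, G))
Mul(Function('P')(-7), Function('n')(50, 68)) = Mul(Mul(8, -7), Add(-3, Mul(-3, 68))) = Mul(-56, Add(-3, -204)) = Mul(-56, -207) = 11592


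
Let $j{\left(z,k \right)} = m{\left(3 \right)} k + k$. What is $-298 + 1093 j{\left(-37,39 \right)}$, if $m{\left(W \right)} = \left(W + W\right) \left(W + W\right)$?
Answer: $1576901$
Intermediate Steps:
$m{\left(W \right)} = 4 W^{2}$ ($m{\left(W \right)} = 2 W 2 W = 4 W^{2}$)
$j{\left(z,k \right)} = 37 k$ ($j{\left(z,k \right)} = 4 \cdot 3^{2} k + k = 4 \cdot 9 k + k = 36 k + k = 37 k$)
$-298 + 1093 j{\left(-37,39 \right)} = -298 + 1093 \cdot 37 \cdot 39 = -298 + 1093 \cdot 1443 = -298 + 1577199 = 1576901$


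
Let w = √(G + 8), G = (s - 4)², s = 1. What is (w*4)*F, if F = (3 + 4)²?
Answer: 196*√17 ≈ 808.13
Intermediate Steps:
G = 9 (G = (1 - 4)² = (-3)² = 9)
w = √17 (w = √(9 + 8) = √17 ≈ 4.1231)
F = 49 (F = 7² = 49)
(w*4)*F = (√17*4)*49 = (4*√17)*49 = 196*√17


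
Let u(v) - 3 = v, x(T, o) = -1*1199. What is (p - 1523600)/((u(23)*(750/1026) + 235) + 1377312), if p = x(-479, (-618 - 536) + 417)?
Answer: -260740629/235563787 ≈ -1.1069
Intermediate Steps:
x(T, o) = -1199
p = -1199
u(v) = 3 + v
(p - 1523600)/((u(23)*(750/1026) + 235) + 1377312) = (-1199 - 1523600)/(((3 + 23)*(750/1026) + 235) + 1377312) = -1524799/((26*(750*(1/1026)) + 235) + 1377312) = -1524799/((26*(125/171) + 235) + 1377312) = -1524799/((3250/171 + 235) + 1377312) = -1524799/(43435/171 + 1377312) = -1524799/235563787/171 = -1524799*171/235563787 = -260740629/235563787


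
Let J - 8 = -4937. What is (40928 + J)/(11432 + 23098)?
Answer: 35999/34530 ≈ 1.0425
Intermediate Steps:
J = -4929 (J = 8 - 4937 = -4929)
(40928 + J)/(11432 + 23098) = (40928 - 4929)/(11432 + 23098) = 35999/34530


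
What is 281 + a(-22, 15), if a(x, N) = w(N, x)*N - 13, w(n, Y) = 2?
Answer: 298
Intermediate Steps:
a(x, N) = -13 + 2*N (a(x, N) = 2*N - 13 = -13 + 2*N)
281 + a(-22, 15) = 281 + (-13 + 2*15) = 281 + (-13 + 30) = 281 + 17 = 298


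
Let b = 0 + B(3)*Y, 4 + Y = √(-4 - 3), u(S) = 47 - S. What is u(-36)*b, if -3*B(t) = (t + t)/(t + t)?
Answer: 332/3 - 83*I*√7/3 ≈ 110.67 - 73.199*I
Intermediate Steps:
B(t) = -⅓ (B(t) = -(t + t)/(3*(t + t)) = -2*t/(3*(2*t)) = -2*t*1/(2*t)/3 = -⅓*1 = -⅓)
Y = -4 + I*√7 (Y = -4 + √(-4 - 3) = -4 + √(-7) = -4 + I*√7 ≈ -4.0 + 2.6458*I)
b = 4/3 - I*√7/3 (b = 0 - (-4 + I*√7)/3 = 0 + (4/3 - I*√7/3) = 4/3 - I*√7/3 ≈ 1.3333 - 0.88192*I)
u(-36)*b = (47 - 1*(-36))*(4/3 - I*√7/3) = (47 + 36)*(4/3 - I*√7/3) = 83*(4/3 - I*√7/3) = 332/3 - 83*I*√7/3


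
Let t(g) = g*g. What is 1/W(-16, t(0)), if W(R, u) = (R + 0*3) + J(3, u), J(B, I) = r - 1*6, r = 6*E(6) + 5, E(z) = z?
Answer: 1/19 ≈ 0.052632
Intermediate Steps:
t(g) = g**2
r = 41 (r = 6*6 + 5 = 36 + 5 = 41)
J(B, I) = 35 (J(B, I) = 41 - 1*6 = 41 - 6 = 35)
W(R, u) = 35 + R (W(R, u) = (R + 0*3) + 35 = (R + 0) + 35 = R + 35 = 35 + R)
1/W(-16, t(0)) = 1/(35 - 16) = 1/19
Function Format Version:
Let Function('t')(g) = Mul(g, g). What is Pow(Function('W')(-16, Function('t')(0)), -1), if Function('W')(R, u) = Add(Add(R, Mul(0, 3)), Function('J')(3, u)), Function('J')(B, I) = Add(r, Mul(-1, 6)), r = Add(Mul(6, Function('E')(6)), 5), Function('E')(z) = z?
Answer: Rational(1, 19) ≈ 0.052632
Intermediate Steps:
Function('t')(g) = Pow(g, 2)
r = 41 (r = Add(Mul(6, 6), 5) = Add(36, 5) = 41)
Function('J')(B, I) = 35 (Function('J')(B, I) = Add(41, Mul(-1, 6)) = Add(41, -6) = 35)
Function('W')(R, u) = Add(35, R) (Function('W')(R, u) = Add(Add(R, Mul(0, 3)), 35) = Add(Add(R, 0), 35) = Add(R, 35) = Add(35, R))
Pow(Function('W')(-16, Function('t')(0)), -1) = Pow(Add(35, -16), -1) = Pow(19, -1) = Rational(1, 19)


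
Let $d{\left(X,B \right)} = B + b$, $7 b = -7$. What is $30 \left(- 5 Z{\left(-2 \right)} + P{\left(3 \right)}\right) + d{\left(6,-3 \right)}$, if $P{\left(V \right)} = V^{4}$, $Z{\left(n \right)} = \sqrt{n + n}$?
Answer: $2426 - 300 i \approx 2426.0 - 300.0 i$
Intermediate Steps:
$Z{\left(n \right)} = \sqrt{2} \sqrt{n}$ ($Z{\left(n \right)} = \sqrt{2 n} = \sqrt{2} \sqrt{n}$)
$b = -1$ ($b = \frac{1}{7} \left(-7\right) = -1$)
$d{\left(X,B \right)} = -1 + B$ ($d{\left(X,B \right)} = B - 1 = -1 + B$)
$30 \left(- 5 Z{\left(-2 \right)} + P{\left(3 \right)}\right) + d{\left(6,-3 \right)} = 30 \left(- 5 \sqrt{2} \sqrt{-2} + 3^{4}\right) - 4 = 30 \left(- 5 \sqrt{2} i \sqrt{2} + 81\right) - 4 = 30 \left(- 5 \cdot 2 i + 81\right) - 4 = 30 \left(- 10 i + 81\right) - 4 = 30 \left(81 - 10 i\right) - 4 = \left(2430 - 300 i\right) - 4 = 2426 - 300 i$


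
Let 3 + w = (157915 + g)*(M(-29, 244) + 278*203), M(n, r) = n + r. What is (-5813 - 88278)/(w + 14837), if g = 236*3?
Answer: -94091/8985849161 ≈ -1.0471e-5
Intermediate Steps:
g = 708
w = 8985834324 (w = -3 + (157915 + 708)*((-29 + 244) + 278*203) = -3 + 158623*(215 + 56434) = -3 + 158623*56649 = -3 + 8985834327 = 8985834324)
(-5813 - 88278)/(w + 14837) = (-5813 - 88278)/(8985834324 + 14837) = -94091/8985849161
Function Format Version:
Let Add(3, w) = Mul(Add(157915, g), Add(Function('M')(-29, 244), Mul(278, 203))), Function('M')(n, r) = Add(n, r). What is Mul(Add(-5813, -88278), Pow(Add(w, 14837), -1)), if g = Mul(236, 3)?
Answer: Rational(-94091, 8985849161) ≈ -1.0471e-5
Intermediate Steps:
g = 708
w = 8985834324 (w = Add(-3, Mul(Add(157915, 708), Add(Add(-29, 244), Mul(278, 203)))) = Add(-3, Mul(158623, Add(215, 56434))) = Add(-3, Mul(158623, 56649)) = Add(-3, 8985834327) = 8985834324)
Mul(Add(-5813, -88278), Pow(Add(w, 14837), -1)) = Mul(Add(-5813, -88278), Pow(Add(8985834324, 14837), -1)) = Mul(-94091, Pow(8985849161, -1)) = Mul(-94091, Rational(1, 8985849161)) = Rational(-94091, 8985849161)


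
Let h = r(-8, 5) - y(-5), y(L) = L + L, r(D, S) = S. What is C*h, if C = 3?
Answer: 45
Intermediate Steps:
y(L) = 2*L
h = 15 (h = 5 - 2*(-5) = 5 - 1*(-10) = 5 + 10 = 15)
C*h = 3*15 = 45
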